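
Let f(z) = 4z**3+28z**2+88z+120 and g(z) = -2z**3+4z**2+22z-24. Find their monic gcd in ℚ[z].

z+3

Euclidean algorithm in ℚ[z]:
  4z**3+28z**2+88z+120 = (-2)(-2z**3+4z**2+22z-24) + (36z**2+132z+72)
  -2z**3+4z**2+22z-24 = (-(1/18)z+17/54)(36z**2+132z+72) + (-(140/9)z-140/3)
  36z**2+132z+72 = (-(81/35)z-54/35)(-(140/9)z-140/3) + (0)
Last nonzero remainder: -(140/9)z-140/3. Dividing through by -140/9 gives the monic gcd z+3.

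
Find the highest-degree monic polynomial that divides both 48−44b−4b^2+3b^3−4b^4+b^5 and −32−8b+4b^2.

Repeated division with remainder:
  b^5−4b^4+3b^3−4b^2−44b+48 = ((1/4)b^3−(1/2)b^2+(7/4)b−3/2)(4b^2−8b−32) + (0)
Last nonzero remainder: 4b^2−8b−32. Dividing through by 4 gives the monic gcd b^2−2b−8.

−8−2b+b^2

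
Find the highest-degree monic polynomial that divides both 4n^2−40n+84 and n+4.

1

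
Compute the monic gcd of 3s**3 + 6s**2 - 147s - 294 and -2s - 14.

Euclidean algorithm in ℚ[s]:
  3s**3 + 6s**2 - 147s - 294 = (-(3/2)s**2 + (15/2)s + 21)(-2s - 14) + (0)
Last nonzero remainder: -2s - 14. Dividing through by -2 gives the monic gcd s + 7.

s + 7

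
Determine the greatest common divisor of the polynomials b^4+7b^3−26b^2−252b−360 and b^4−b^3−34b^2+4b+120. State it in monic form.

b^3+b^2−32b−60

Euclidean algorithm in ℚ[b]:
  b^4+7b^3−26b^2−252b−360 = (b^4−b^3−34b^2+4b+120) + (8b^3+8b^2−256b−480)
  b^4−b^3−34b^2+4b+120 = ((1/8)b−1/4)(8b^3+8b^2−256b−480) + (0)
Last nonzero remainder: 8b^3+8b^2−256b−480. Dividing through by 8 gives the monic gcd b^3+b^2−32b−60.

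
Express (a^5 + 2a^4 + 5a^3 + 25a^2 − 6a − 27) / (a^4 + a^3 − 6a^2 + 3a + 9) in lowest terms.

Apply the Euclidean algorithm:
  a^5 + 2a^4 + 5a^3 + 25a^2 − 6a − 27 = (a + 1)(a^4 + a^3 − 6a^2 + 3a + 9) + (10a^3 + 28a^2 − 18a − 36)
  a^4 + a^3 − 6a^2 + 3a + 9 = ((1/10)a − 9/50)(10a^3 + 28a^2 − 18a − 36) + ((21/25)a^2 + (84/25)a + 63/25)
  10a^3 + 28a^2 − 18a − 36 = ((250/21)a − 100/7)((21/25)a^2 + (84/25)a + 63/25) + (0)
Last nonzero remainder: (21/25)a^2 + (84/25)a + 63/25. Dividing through by 21/25 gives the monic gcd a^2 + 4a + 3.
Cancel a^2 + 4a + 3 from numerator and denominator to get the reduced form.

(a^3 − 2a^2 + 10a − 9)/(a^2 − 3a + 3)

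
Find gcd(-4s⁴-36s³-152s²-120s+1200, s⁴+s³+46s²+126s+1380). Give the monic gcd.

Repeated division with remainder:
  -4s⁴-36s³-152s²-120s+1200 = (-4)(s⁴+s³+46s²+126s+1380) + (-32s³+32s²+384s+6720)
  s⁴+s³+46s²+126s+1380 = (-(1/32)s-1/16)(-32s³+32s²+384s+6720) + (60s²+360s+1800)
  -32s³+32s²+384s+6720 = (-(8/15)s+56/15)(60s²+360s+1800) + (0)
Last nonzero remainder: 60s²+360s+1800. Dividing through by 60 gives the monic gcd s²+6s+30.

s²+6s+30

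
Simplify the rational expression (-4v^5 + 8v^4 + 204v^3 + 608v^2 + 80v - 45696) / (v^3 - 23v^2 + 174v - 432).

Euclidean algorithm in ℚ[v]:
  -4v^5 + 8v^4 + 204v^3 + 608v^2 + 80v - 45696 = (-4v^2 - 84v - 1032)(v^3 - 23v^2 + 174v - 432) + (-10240v^2 + 143360v - 491520)
  v^3 - 23v^2 + 174v - 432 = (-(1/10240)v + 9/10240)(-10240v^2 + 143360v - 491520) + (0)
Last nonzero remainder: -10240v^2 + 143360v - 491520. Dividing through by -10240 gives the monic gcd v^2 - 14v + 48.
Cancel v^2 - 14v + 48 from numerator and denominator to get the reduced form.

(-4v^3 - 48v^2 - 276v - 952)/(v - 9)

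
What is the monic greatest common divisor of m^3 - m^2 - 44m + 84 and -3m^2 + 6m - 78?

Repeated division with remainder:
  m^3 - m^2 - 44m + 84 = (-(1/3)m - 1/3)(-3m^2 + 6m - 78) + (-68m + 58)
  -3m^2 + 6m - 78 = ((3/68)m - 117/2312)(-68m + 58) + (-86775/1156)
  -68m + 58 = ((78608/86775)m - 67048/86775)(-86775/1156) + (0)
The last nonzero remainder is the constant -86775/1156, so the polynomials are coprime and gcd = 1.

1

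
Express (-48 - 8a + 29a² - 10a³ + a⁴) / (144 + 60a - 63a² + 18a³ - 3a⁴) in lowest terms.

Repeated division with remainder:
  a⁴ - 10a³ + 29a² - 8a - 48 = (-1/3)(-3a⁴ + 18a³ - 63a² + 60a + 144) + (-4a³ + 8a² + 12a)
  -3a⁴ + 18a³ - 63a² + 60a + 144 = ((3/4)a - 3)(-4a³ + 8a² + 12a) + (-48a² + 96a + 144)
  -4a³ + 8a² + 12a = ((1/12)a)(-48a² + 96a + 144) + (0)
Last nonzero remainder: -48a² + 96a + 144. Dividing through by -48 gives the monic gcd a² - 2a - 3.
Cancel a² - 2a - 3 from numerator and denominator to get the reduced form.

(-16 + 8a - a²)/(48 - 12a + 3a²)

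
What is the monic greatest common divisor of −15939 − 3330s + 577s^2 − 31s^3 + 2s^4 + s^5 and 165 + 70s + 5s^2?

33 + 14s + s^2

Repeated division with remainder:
  s^5 + 2s^4 − 31s^3 + 577s^2 − 3330s − 15939 = ((1/5)s^3 − (12/5)s^2 + (104/5)s − 483/5)(5s^2 + 70s + 165) + (0)
Last nonzero remainder: 5s^2 + 70s + 165. Dividing through by 5 gives the monic gcd s^2 + 14s + 33.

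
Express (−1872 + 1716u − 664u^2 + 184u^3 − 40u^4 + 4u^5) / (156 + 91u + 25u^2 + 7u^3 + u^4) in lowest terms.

(−144 + 132u − 40u^2 + 4u^3)/(12 + 7u + u^2)

Euclidean algorithm in ℚ[u]:
  4u^5 − 40u^4 + 184u^3 − 664u^2 + 1716u − 1872 = (4u − 68)(u^4 + 7u^3 + 25u^2 + 91u + 156) + (560u^3 + 672u^2 + 7280u + 8736)
  u^4 + 7u^3 + 25u^2 + 91u + 156 = ((1/560)u + 29/2800)(560u^3 + 672u^2 + 7280u + 8736) + ((126/25)u^2 + 1638/25)
  560u^3 + 672u^2 + 7280u + 8736 = ((1000/9)u + 400/3)((126/25)u^2 + 1638/25) + (0)
Last nonzero remainder: (126/25)u^2 + 1638/25. Dividing through by 126/25 gives the monic gcd u^2 + 13.
Cancel u^2 + 13 from numerator and denominator to get the reduced form.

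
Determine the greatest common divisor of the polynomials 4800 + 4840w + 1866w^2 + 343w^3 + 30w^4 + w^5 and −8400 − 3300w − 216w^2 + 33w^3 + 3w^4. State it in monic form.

40 + 14w + w^2

Repeated division with remainder:
  w^5 + 30w^4 + 343w^3 + 1866w^2 + 4840w + 4800 = ((1/3)w + 19/3)(3w^4 + 33w^3 − 216w^2 − 3300w − 8400) + (206w^3 + 4334w^2 + 28540w + 58000)
  3w^4 + 33w^3 − 216w^2 − 3300w − 8400 = ((3/206)w − 1551/10609)(206w^3 + 4334w^2 + 28540w + 58000) + ((21060/10609)w^2 + (294840/10609)w + 842400/10609)
  206w^3 + 4334w^2 + 28540w + 58000 = ((1092727/10530)w + 1538305/2106)((21060/10609)w^2 + (294840/10609)w + 842400/10609) + (0)
Last nonzero remainder: (21060/10609)w^2 + (294840/10609)w + 842400/10609. Dividing through by 21060/10609 gives the monic gcd w^2 + 14w + 40.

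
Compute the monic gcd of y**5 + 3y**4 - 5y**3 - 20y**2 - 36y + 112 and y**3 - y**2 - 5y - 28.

y**2 + 3y + 7

Euclidean algorithm in ℚ[y]:
  y**5 + 3y**4 - 5y**3 - 20y**2 - 36y + 112 = (y**2 + 4y + 4)(y**3 - y**2 - 5y - 28) + (32y**2 + 96y + 224)
  y**3 - y**2 - 5y - 28 = ((1/32)y - 1/8)(32y**2 + 96y + 224) + (0)
Last nonzero remainder: 32y**2 + 96y + 224. Dividing through by 32 gives the monic gcd y**2 + 3y + 7.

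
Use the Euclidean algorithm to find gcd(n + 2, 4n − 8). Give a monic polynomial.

1

Apply the Euclidean algorithm:
  n + 2 = (1/4)(4n − 8) + (4)
  4n − 8 = (n − 2)(4) + (0)
The last nonzero remainder is the constant 4, so the polynomials are coprime and gcd = 1.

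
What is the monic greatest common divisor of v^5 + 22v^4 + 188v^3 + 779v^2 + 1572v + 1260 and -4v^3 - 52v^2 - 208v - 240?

v^2 + 11v + 30

By polynomial division,
  v^5 + 22v^4 + 188v^3 + 779v^2 + 1572v + 1260 = (-(1/4)v^2 - (9/4)v - 19/4)(-4v^3 - 52v^2 - 208v - 240) + (4v^2 + 44v + 120)
  -4v^3 - 52v^2 - 208v - 240 = (-v - 2)(4v^2 + 44v + 120) + (0)
Last nonzero remainder: 4v^2 + 44v + 120. Dividing through by 4 gives the monic gcd v^2 + 11v + 30.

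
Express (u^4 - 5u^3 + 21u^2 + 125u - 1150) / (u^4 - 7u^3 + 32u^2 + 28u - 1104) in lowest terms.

(u^2 - 25)/(u^2 - 2u - 24)

By polynomial division,
  u^4 - 5u^3 + 21u^2 + 125u - 1150 = (u^4 - 7u^3 + 32u^2 + 28u - 1104) + (2u^3 - 11u^2 + 97u - 46)
  u^4 - 7u^3 + 32u^2 + 28u - 1104 = ((1/2)u - 3/4)(2u^3 - 11u^2 + 97u - 46) + (-(99/4)u^2 + (495/4)u - 2277/2)
  2u^3 - 11u^2 + 97u - 46 = (-(8/99)u + 4/99)(-(99/4)u^2 + (495/4)u - 2277/2) + (0)
Last nonzero remainder: -(99/4)u^2 + (495/4)u - 2277/2. Dividing through by -99/4 gives the monic gcd u^2 - 5u + 46.
Cancel u^2 - 5u + 46 from numerator and denominator to get the reduced form.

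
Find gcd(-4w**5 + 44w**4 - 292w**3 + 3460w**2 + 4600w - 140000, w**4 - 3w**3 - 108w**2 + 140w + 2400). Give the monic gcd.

w**2 - 5w - 50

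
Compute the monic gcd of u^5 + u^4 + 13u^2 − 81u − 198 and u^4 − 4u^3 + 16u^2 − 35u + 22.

u^2 − u + 11

Euclidean algorithm in ℚ[u]:
  u^5 + u^4 + 13u^2 − 81u − 198 = (u + 5)(u^4 − 4u^3 + 16u^2 − 35u + 22) + (4u^3 − 32u^2 + 72u − 308)
  u^4 − 4u^3 + 16u^2 − 35u + 22 = ((1/4)u + 1)(4u^3 − 32u^2 + 72u − 308) + (30u^2 − 30u + 330)
  4u^3 − 32u^2 + 72u − 308 = ((2/15)u − 14/15)(30u^2 − 30u + 330) + (0)
Last nonzero remainder: 30u^2 − 30u + 330. Dividing through by 30 gives the monic gcd u^2 − u + 11.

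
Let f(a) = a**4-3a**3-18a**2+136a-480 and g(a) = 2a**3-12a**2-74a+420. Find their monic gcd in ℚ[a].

Apply the Euclidean algorithm:
  a**4-3a**3-18a**2+136a-480 = ((1/2)a+3/2)(2a**3-12a**2-74a+420) + (37a**2+37a-1110)
  2a**3-12a**2-74a+420 = ((2/37)a-14/37)(37a**2+37a-1110) + (0)
Last nonzero remainder: 37a**2+37a-1110. Dividing through by 37 gives the monic gcd a**2+a-30.

a**2+a-30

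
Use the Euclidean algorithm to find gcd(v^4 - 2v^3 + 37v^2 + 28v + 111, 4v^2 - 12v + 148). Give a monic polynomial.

v^2 - 3v + 37

Repeated division with remainder:
  v^4 - 2v^3 + 37v^2 + 28v + 111 = ((1/4)v^2 + (1/4)v + 3/4)(4v^2 - 12v + 148) + (0)
Last nonzero remainder: 4v^2 - 12v + 148. Dividing through by 4 gives the monic gcd v^2 - 3v + 37.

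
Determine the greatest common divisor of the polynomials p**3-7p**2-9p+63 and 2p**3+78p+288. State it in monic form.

p+3

By polynomial division,
  p**3-7p**2-9p+63 = (1/2)(2p**3+78p+288) + (-7p**2-48p-81)
  2p**3+78p+288 = (-(2/7)p+96/49)(-7p**2-48p-81) + ((7296/49)p+21888/49)
  -7p**2-48p-81 = (-(343/7296)p-441/2432)((7296/49)p+21888/49) + (0)
Last nonzero remainder: (7296/49)p+21888/49. Dividing through by 7296/49 gives the monic gcd p+3.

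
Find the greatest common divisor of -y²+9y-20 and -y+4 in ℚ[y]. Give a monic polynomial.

By polynomial division,
  -y²+9y-20 = (y-5)(-y+4) + (0)
Last nonzero remainder: -y+4. Dividing through by -1 gives the monic gcd y-4.

y-4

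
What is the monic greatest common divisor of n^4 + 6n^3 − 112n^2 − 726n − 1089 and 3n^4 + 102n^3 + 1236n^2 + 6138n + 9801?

Repeated division with remainder:
  n^4 + 6n^3 − 112n^2 − 726n − 1089 = (1/3)(3n^4 + 102n^3 + 1236n^2 + 6138n + 9801) + (−28n^3 − 524n^2 − 2772n − 4356)
  3n^4 + 102n^3 + 1236n^2 + 6138n + 9801 = (−(3/28)n − 321/196)(−28n^3 − 524n^2 − 2772n − 4356) + ((3960/49)n^2 + (7920/7)n + 130680/49)
  −28n^3 − 524n^2 − 2772n − 4356 = (−(343/990)n − 49/30)((3960/49)n^2 + (7920/7)n + 130680/49) + (0)
Last nonzero remainder: (3960/49)n^2 + (7920/7)n + 130680/49. Dividing through by 3960/49 gives the monic gcd n^2 + 14n + 33.

n^2 + 14n + 33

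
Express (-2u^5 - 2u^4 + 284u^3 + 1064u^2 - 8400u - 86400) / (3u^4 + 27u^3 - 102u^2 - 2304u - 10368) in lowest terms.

Euclidean algorithm in ℚ[u]:
  -2u^5 - 2u^4 + 284u^3 + 1064u^2 - 8400u - 86400 = (-(2/3)u + 16/3)(3u^4 + 27u^3 - 102u^2 - 2304u - 10368) + (72u^3 + 72u^2 - 3024u - 31104)
  3u^4 + 27u^3 - 102u^2 - 2304u - 10368 = ((1/24)u + 1/3)(72u^3 + 72u^2 - 3024u - 31104) + (0)
Last nonzero remainder: 72u^3 + 72u^2 - 3024u - 31104. Dividing through by 72 gives the monic gcd u^3 + u^2 - 42u - 432.
Cancel u^3 + u^2 - 42u - 432 from numerator and denominator to get the reduced form.

(-2u^2 + 200)/(3u + 24)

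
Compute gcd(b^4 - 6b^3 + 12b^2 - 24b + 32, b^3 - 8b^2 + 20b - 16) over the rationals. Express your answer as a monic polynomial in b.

Apply the Euclidean algorithm:
  b^4 - 6b^3 + 12b^2 - 24b + 32 = (b + 2)(b^3 - 8b^2 + 20b - 16) + (8b^2 - 48b + 64)
  b^3 - 8b^2 + 20b - 16 = ((1/8)b - 1/4)(8b^2 - 48b + 64) + (0)
Last nonzero remainder: 8b^2 - 48b + 64. Dividing through by 8 gives the monic gcd b^2 - 6b + 8.

b^2 - 6b + 8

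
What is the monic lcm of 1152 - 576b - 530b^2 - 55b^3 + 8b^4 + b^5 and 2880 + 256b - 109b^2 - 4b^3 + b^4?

-51840 + 21312b + 27306b^2 + 4019b^3 - 670b^4 - 132b^5 + 4b^6 + b^7

Apply the Euclidean algorithm:
  b^5 + 8b^4 - 55b^3 - 530b^2 - 576b + 1152 = (b + 12)(b^4 - 4b^3 - 109b^2 + 256b + 2880) + (102b^3 + 522b^2 - 6528b - 33408)
  b^4 - 4b^3 - 109b^2 + 256b + 2880 = ((1/102)b - 155/1734)(102b^3 + 522b^2 - 6528b - 33408) + ((480/289)b^2 - 30720/289)
  102b^3 + 522b^2 - 6528b - 33408 = ((4913/80)b + 25143/80)((480/289)b^2 - 30720/289) + (0)
Last nonzero remainder: (480/289)b^2 - 30720/289. Dividing through by 480/289 gives the monic gcd b^2 - 64.
Then lcm(f, g) = f·g / gcd(f, g); expanding and making the result monic gives the answer.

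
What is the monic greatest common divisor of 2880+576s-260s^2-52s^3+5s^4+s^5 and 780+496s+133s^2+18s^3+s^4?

30+11s+s^2

By polynomial division,
  s^5+5s^4-52s^3-260s^2+576s+2880 = (s-13)(s^4+18s^3+133s^2+496s+780) + (49s^3+973s^2+6244s+13020)
  s^4+18s^3+133s^2+496s+780 = ((1/49)s-13/343)(49s^3+973s^2+6244s+13020) + ((2080/49)s^2+(22880/49)s+62400/49)
  49s^3+973s^2+6244s+13020 = ((2401/2080)s+10633/1040)((2080/49)s^2+(22880/49)s+62400/49) + (0)
Last nonzero remainder: (2080/49)s^2+(22880/49)s+62400/49. Dividing through by 2080/49 gives the monic gcd s^2+11s+30.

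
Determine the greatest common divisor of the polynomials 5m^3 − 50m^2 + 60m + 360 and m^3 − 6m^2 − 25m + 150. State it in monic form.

m − 6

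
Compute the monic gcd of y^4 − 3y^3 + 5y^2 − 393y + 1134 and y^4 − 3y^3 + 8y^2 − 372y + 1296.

Apply the Euclidean algorithm:
  y^4 − 3y^3 + 5y^2 − 393y + 1134 = (y^4 − 3y^3 + 8y^2 − 372y + 1296) + (−3y^2 − 21y − 162)
  y^4 − 3y^3 + 8y^2 − 372y + 1296 = (−(1/3)y^2 + (10/3)y − 8)(−3y^2 − 21y − 162) + (0)
Last nonzero remainder: −3y^2 − 21y − 162. Dividing through by −3 gives the monic gcd y^2 + 7y + 54.

y^2 + 7y + 54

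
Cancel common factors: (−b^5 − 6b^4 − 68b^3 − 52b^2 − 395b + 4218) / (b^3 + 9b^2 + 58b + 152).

(−b^3 − b^2 − 25b + 111)/(b + 4)

Repeated division with remainder:
  −b^5 − 6b^4 − 68b^3 − 52b^2 − 395b + 4218 = (−b^2 + 3b − 37)(b^3 + 9b^2 + 58b + 152) + (259b^2 + 1295b + 9842)
  b^3 + 9b^2 + 58b + 152 = ((1/259)b + 4/259)(259b^2 + 1295b + 9842) + (0)
Last nonzero remainder: 259b^2 + 1295b + 9842. Dividing through by 259 gives the monic gcd b^2 + 5b + 38.
Cancel b^2 + 5b + 38 from numerator and denominator to get the reduced form.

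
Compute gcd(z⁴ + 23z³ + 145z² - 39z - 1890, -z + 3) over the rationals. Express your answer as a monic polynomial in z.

z - 3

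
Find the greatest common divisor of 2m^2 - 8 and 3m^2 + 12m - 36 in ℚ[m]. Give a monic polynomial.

m - 2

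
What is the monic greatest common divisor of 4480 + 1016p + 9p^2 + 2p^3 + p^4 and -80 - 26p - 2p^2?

By polynomial division,
  p^4 + 2p^3 + 9p^2 + 1016p + 4480 = (-(1/2)p^2 + (11/2)p - 56)(-2p^2 - 26p - 80) + (0)
Last nonzero remainder: -2p^2 - 26p - 80. Dividing through by -2 gives the monic gcd p^2 + 13p + 40.

40 + 13p + p^2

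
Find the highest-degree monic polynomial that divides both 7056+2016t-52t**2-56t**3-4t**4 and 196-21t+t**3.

Repeated division with remainder:
  -4t**4-56t**3-52t**2+2016t+7056 = (-4t-56)(t**3-21t+196) + (-136t**2+1624t+18032)
  t**3-21t+196 = (-(1/136)t-203/2312)(-136t**2+1624t+18032) + ((73458/289)t+514206/289)
  -136t**2+1624t+18032 = (-(19652/36729)t+53176/5247)((73458/289)t+514206/289) + (0)
Last nonzero remainder: (73458/289)t+514206/289. Dividing through by 73458/289 gives the monic gcd t+7.

7+t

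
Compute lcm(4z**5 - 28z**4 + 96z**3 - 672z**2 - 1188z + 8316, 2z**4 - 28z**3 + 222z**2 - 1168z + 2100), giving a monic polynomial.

z**7 - 11z**6 + 102z**5 - 614z**4 + 1575z**3 - 5133z**2 - 23166z + 103950

Euclidean algorithm in ℚ[z]:
  4z**5 - 28z**4 + 96z**3 - 672z**2 - 1188z + 8316 = (2z + 14)(2z**4 - 28z**3 + 222z**2 - 1168z + 2100) + (44z**3 - 1444z**2 + 10964z - 21084)
  2z**4 - 28z**3 + 222z**2 - 1168z + 2100 = ((1/22)z + 207/242)(44z**3 - 1444z**2 + 10964z - 21084) + ((116014/121)z**2 - (1160140/121)z + 2436294/121)
  44z**3 - 1444z**2 + 10964z - 21084 = ((2662/58007)z - 60742/58007)((116014/121)z**2 - (1160140/121)z + 2436294/121) + (0)
Last nonzero remainder: (116014/121)z**2 - (1160140/121)z + 2436294/121. Dividing through by 116014/121 gives the monic gcd z**2 - 10z + 21.
Then lcm(f, g) = f·g / gcd(f, g); expanding and making the result monic gives the answer.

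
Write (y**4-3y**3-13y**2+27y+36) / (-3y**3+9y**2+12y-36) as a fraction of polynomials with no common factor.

(-y**3+13y+12)/(3y**2-12)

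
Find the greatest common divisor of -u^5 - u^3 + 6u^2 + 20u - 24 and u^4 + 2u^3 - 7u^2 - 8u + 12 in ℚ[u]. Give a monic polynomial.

u^3 - u^2 - 4u + 4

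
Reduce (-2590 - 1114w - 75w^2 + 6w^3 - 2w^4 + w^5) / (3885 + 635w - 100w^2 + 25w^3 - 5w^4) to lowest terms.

Repeated division with remainder:
  w^5 - 2w^4 + 6w^3 - 75w^2 - 1114w - 2590 = (-(1/5)w - 3/5)(-5w^4 + 25w^3 - 100w^2 + 635w + 3885) + (w^3 - 8w^2 + 44w - 259)
  -5w^4 + 25w^3 - 100w^2 + 635w + 3885 = (-5w - 15)(w^3 - 8w^2 + 44w - 259) + (0)
The last nonzero remainder w^3 - 8w^2 + 44w - 259 is already monic.
Cancel w^3 - 8w^2 + 44w - 259 from numerator and denominator to get the reduced form.

(-10 - 6w - w^2)/(15 + 5w)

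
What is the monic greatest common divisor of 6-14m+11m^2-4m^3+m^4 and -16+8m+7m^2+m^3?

-1+m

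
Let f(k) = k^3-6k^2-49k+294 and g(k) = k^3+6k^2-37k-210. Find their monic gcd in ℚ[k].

k^2+k-42

Apply the Euclidean algorithm:
  k^3-6k^2-49k+294 = (k^3+6k^2-37k-210) + (-12k^2-12k+504)
  k^3+6k^2-37k-210 = (-(1/12)k-5/12)(-12k^2-12k+504) + (0)
Last nonzero remainder: -12k^2-12k+504. Dividing through by -12 gives the monic gcd k^2+k-42.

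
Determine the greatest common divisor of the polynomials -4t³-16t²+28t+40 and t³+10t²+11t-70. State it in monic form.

t²+3t-10

Apply the Euclidean algorithm:
  -4t³-16t²+28t+40 = (-4)(t³+10t²+11t-70) + (24t²+72t-240)
  t³+10t²+11t-70 = ((1/24)t+7/24)(24t²+72t-240) + (0)
Last nonzero remainder: 24t²+72t-240. Dividing through by 24 gives the monic gcd t²+3t-10.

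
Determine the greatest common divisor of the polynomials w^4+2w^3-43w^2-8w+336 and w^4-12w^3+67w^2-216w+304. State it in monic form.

w^2-8w+16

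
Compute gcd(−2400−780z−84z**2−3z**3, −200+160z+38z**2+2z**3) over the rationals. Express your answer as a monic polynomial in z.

100+20z+z**2

Apply the Euclidean algorithm:
  −3z**3−84z**2−780z−2400 = (−3/2)(2z**3+38z**2+160z−200) + (−27z**2−540z−2700)
  2z**3+38z**2+160z−200 = (−(2/27)z+2/27)(−27z**2−540z−2700) + (0)
Last nonzero remainder: −27z**2−540z−2700. Dividing through by −27 gives the monic gcd z**2+20z+100.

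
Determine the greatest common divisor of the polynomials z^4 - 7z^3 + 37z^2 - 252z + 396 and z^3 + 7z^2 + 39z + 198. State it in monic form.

By polynomial division,
  z^4 - 7z^3 + 37z^2 - 252z + 396 = (z - 14)(z^3 + 7z^2 + 39z + 198) + (96z^2 + 96z + 3168)
  z^3 + 7z^2 + 39z + 198 = ((1/96)z + 1/16)(96z^2 + 96z + 3168) + (0)
Last nonzero remainder: 96z^2 + 96z + 3168. Dividing through by 96 gives the monic gcd z^2 + z + 33.

z^2 + z + 33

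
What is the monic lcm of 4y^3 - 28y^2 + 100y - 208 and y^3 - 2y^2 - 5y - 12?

Apply the Euclidean algorithm:
  4y^3 - 28y^2 + 100y - 208 = (4)(y^3 - 2y^2 - 5y - 12) + (-20y^2 + 120y - 160)
  y^3 - 2y^2 - 5y - 12 = (-(1/20)y - 1/5)(-20y^2 + 120y - 160) + (11y - 44)
  -20y^2 + 120y - 160 = (-(20/11)y + 40/11)(11y - 44) + (0)
Last nonzero remainder: 11y - 44. Dividing through by 11 gives the monic gcd y - 4.
Then lcm(f, g) = f·g / gcd(f, g); expanding and making the result monic gives the answer.

y^5 - 5y^4 + 14y^3 - 23y^2 - 29y - 156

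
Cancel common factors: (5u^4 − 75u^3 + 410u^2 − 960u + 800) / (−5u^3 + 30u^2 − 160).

Euclidean algorithm in ℚ[u]:
  5u^4 − 75u^3 + 410u^2 − 960u + 800 = (−u + 9)(−5u^3 + 30u^2 − 160) + (140u^2 − 1120u + 2240)
  −5u^3 + 30u^2 − 160 = (−(1/28)u − 1/14)(140u^2 − 1120u + 2240) + (0)
Last nonzero remainder: 140u^2 − 1120u + 2240. Dividing through by 140 gives the monic gcd u^2 − 8u + 16.
Cancel u^2 − 8u + 16 from numerator and denominator to get the reduced form.

(−u^2 + 7u − 10)/(u + 2)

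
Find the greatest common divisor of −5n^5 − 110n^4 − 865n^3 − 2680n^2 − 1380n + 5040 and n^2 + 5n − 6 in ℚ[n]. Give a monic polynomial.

n^2 + 5n − 6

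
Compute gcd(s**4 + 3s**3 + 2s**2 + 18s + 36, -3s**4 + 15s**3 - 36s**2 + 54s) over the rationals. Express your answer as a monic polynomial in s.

By polynomial division,
  s**4 + 3s**3 + 2s**2 + 18s + 36 = (-1/3)(-3s**4 + 15s**3 - 36s**2 + 54s) + (8s**3 - 10s**2 + 36s + 36)
  -3s**4 + 15s**3 - 36s**2 + 54s = (-(3/8)s + 45/32)(8s**3 - 10s**2 + 36s + 36) + (-(135/16)s**2 + (135/8)s - 405/8)
  8s**3 - 10s**2 + 36s + 36 = (-(128/135)s - 32/45)(-(135/16)s**2 + (135/8)s - 405/8) + (0)
Last nonzero remainder: -(135/16)s**2 + (135/8)s - 405/8. Dividing through by -135/16 gives the monic gcd s**2 - 2s + 6.

s**2 - 2s + 6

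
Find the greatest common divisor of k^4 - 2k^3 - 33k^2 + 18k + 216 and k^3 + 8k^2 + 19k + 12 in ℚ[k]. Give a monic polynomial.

Repeated division with remainder:
  k^4 - 2k^3 - 33k^2 + 18k + 216 = (k - 10)(k^3 + 8k^2 + 19k + 12) + (28k^2 + 196k + 336)
  k^3 + 8k^2 + 19k + 12 = ((1/28)k + 1/28)(28k^2 + 196k + 336) + (0)
Last nonzero remainder: 28k^2 + 196k + 336. Dividing through by 28 gives the monic gcd k^2 + 7k + 12.

k^2 + 7k + 12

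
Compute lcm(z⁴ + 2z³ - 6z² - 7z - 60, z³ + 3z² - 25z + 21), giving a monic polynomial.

z⁶ + 8z⁵ - z⁴ - 57z³ - 60z² - 311z + 420

Repeated division with remainder:
  z⁴ + 2z³ - 6z² - 7z - 60 = (z - 1)(z³ + 3z² - 25z + 21) + (22z² - 53z - 39)
  z³ + 3z² - 25z + 21 = ((1/22)z + 119/484)(22z² - 53z - 39) + (-(4935/484)z + 14805/484)
  22z² - 53z - 39 = (-(10648/4935)z - 6292/4935)(-(4935/484)z + 14805/484) + (0)
Last nonzero remainder: -(4935/484)z + 14805/484. Dividing through by -4935/484 gives the monic gcd z - 3.
Then lcm(f, g) = f·g / gcd(f, g); expanding and making the result monic gives the answer.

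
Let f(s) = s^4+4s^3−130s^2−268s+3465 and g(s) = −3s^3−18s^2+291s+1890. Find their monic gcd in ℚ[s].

s+7

Apply the Euclidean algorithm:
  s^4+4s^3−130s^2−268s+3465 = (−(1/3)s+2/3)(−3s^3−18s^2+291s+1890) + (−21s^2+168s+2205)
  −3s^3−18s^2+291s+1890 = ((1/7)s+2)(−21s^2+168s+2205) + (−360s−2520)
  −21s^2+168s+2205 = ((7/120)s−7/8)(−360s−2520) + (0)
Last nonzero remainder: −360s−2520. Dividing through by −360 gives the monic gcd s+7.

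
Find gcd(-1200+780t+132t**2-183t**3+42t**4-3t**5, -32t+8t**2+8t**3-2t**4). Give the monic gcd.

Apply the Euclidean algorithm:
  -3t**5+42t**4-183t**3+132t**2+780t-1200 = ((3/2)t-15)(-2t**4+8t**3+8t**2-32t) + (-75t**3+300t**2+300t-1200)
  -2t**4+8t**3+8t**2-32t = ((2/75)t)(-75t**3+300t**2+300t-1200) + (0)
Last nonzero remainder: -75t**3+300t**2+300t-1200. Dividing through by -75 gives the monic gcd t**3-4t**2-4t+16.

16-4t-4t**2+t**3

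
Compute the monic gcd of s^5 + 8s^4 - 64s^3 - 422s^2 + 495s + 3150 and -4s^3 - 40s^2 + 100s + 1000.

s^2 + 15s + 50

By polynomial division,
  s^5 + 8s^4 - 64s^3 - 422s^2 + 495s + 3150 = (-(1/4)s^2 + (1/2)s + 19/4)(-4s^3 - 40s^2 + 100s + 1000) + (-32s^2 - 480s - 1600)
  -4s^3 - 40s^2 + 100s + 1000 = ((1/8)s - 5/8)(-32s^2 - 480s - 1600) + (0)
Last nonzero remainder: -32s^2 - 480s - 1600. Dividing through by -32 gives the monic gcd s^2 + 15s + 50.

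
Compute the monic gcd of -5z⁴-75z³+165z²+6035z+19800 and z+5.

z+5

Repeated division with remainder:
  -5z⁴-75z³+165z²+6035z+19800 = (-5z³-50z²+415z+3960)(z+5) + (0)
The last nonzero remainder z+5 is already monic.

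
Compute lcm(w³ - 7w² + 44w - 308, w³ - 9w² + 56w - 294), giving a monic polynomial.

w⁵ - 9w⁴ + 100w³ - 690w² + 2464w - 12936

By polynomial division,
  w³ - 7w² + 44w - 308 = (w³ - 9w² + 56w - 294) + (2w² - 12w - 14)
  w³ - 9w² + 56w - 294 = ((1/2)w - 3/2)(2w² - 12w - 14) + (45w - 315)
  2w² - 12w - 14 = ((2/45)w + 2/45)(45w - 315) + (0)
Last nonzero remainder: 45w - 315. Dividing through by 45 gives the monic gcd w - 7.
Then lcm(f, g) = f·g / gcd(f, g); expanding and making the result monic gives the answer.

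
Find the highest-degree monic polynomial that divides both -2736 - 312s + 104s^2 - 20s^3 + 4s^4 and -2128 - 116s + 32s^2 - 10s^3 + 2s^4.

By polynomial division,
  4s^4 - 20s^3 + 104s^2 - 312s - 2736 = (2)(2s^4 - 10s^3 + 32s^2 - 116s - 2128) + (40s^2 - 80s + 1520)
  2s^4 - 10s^3 + 32s^2 - 116s - 2128 = ((1/20)s^2 - (3/20)s - 7/5)(40s^2 - 80s + 1520) + (0)
Last nonzero remainder: 40s^2 - 80s + 1520. Dividing through by 40 gives the monic gcd s^2 - 2s + 38.

38 - 2s + s^2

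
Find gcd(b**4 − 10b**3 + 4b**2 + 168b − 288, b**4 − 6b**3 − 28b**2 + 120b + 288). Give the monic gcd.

By polynomial division,
  b**4 − 10b**3 + 4b**2 + 168b − 288 = (b**4 − 6b**3 − 28b**2 + 120b + 288) + (−4b**3 + 32b**2 + 48b − 576)
  b**4 − 6b**3 − 28b**2 + 120b + 288 = (−(1/4)b − 1/2)(−4b**3 + 32b**2 + 48b − 576) + (0)
Last nonzero remainder: −4b**3 + 32b**2 + 48b − 576. Dividing through by −4 gives the monic gcd b**3 − 8b**2 − 12b + 144.

b**3 − 8b**2 − 12b + 144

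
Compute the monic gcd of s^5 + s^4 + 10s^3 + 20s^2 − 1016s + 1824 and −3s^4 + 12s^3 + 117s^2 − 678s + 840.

By polynomial division,
  s^5 + s^4 + 10s^3 + 20s^2 − 1016s + 1824 = (−(1/3)s − 5/3)(−3s^4 + 12s^3 + 117s^2 − 678s + 840) + (69s^3 − 11s^2 − 1866s + 3224)
  −3s^4 + 12s^3 + 117s^2 − 678s + 840 = (−(1/23)s + 265/1587)(69s^3 − 11s^2 − 1866s + 3224) + ((59840/1587)s^2 − (119680/529)s + 478720/1587)
  69s^3 − 11s^2 − 1866s + 3224 = ((109503/59840)s + 639561/59840)((59840/1587)s^2 − (119680/529)s + 478720/1587) + (0)
Last nonzero remainder: (59840/1587)s^2 − (119680/529)s + 478720/1587. Dividing through by 59840/1587 gives the monic gcd s^2 − 6s + 8.

s^2 − 6s + 8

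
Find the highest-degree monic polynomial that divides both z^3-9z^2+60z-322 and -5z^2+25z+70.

z-7

By polynomial division,
  z^3-9z^2+60z-322 = (-(1/5)z+4/5)(-5z^2+25z+70) + (54z-378)
  -5z^2+25z+70 = (-(5/54)z-5/27)(54z-378) + (0)
Last nonzero remainder: 54z-378. Dividing through by 54 gives the monic gcd z-7.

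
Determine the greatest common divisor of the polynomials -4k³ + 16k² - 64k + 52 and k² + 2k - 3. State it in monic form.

Repeated division with remainder:
  -4k³ + 16k² - 64k + 52 = (-4k + 24)(k² + 2k - 3) + (-124k + 124)
  k² + 2k - 3 = (-(1/124)k - 3/124)(-124k + 124) + (0)
Last nonzero remainder: -124k + 124. Dividing through by -124 gives the monic gcd k - 1.

k - 1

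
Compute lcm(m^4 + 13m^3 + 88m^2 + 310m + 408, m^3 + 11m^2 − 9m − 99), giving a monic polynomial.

m^6 + 21m^5 + 159m^4 + 585m^3 − 16m^2 − 6966m − 13464

Repeated division with remainder:
  m^4 + 13m^3 + 88m^2 + 310m + 408 = (m + 2)(m^3 + 11m^2 − 9m − 99) + (75m^2 + 427m + 606)
  m^3 + 11m^2 − 9m − 99 = ((1/75)m + 398/5625)(75m^2 + 427m + 606) + (−(266021/5625)m − 266021/1875)
  75m^2 + 427m + 606 = (−(421875/266021)m − 1136250/266021)(−(266021/5625)m − 266021/1875) + (0)
Last nonzero remainder: −(266021/5625)m − 266021/1875. Dividing through by −266021/5625 gives the monic gcd m + 3.
Then lcm(f, g) = f·g / gcd(f, g); expanding and making the result monic gives the answer.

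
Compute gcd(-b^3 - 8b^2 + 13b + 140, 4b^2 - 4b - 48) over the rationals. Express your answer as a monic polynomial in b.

b - 4

Repeated division with remainder:
  -b^3 - 8b^2 + 13b + 140 = (-(1/4)b - 9/4)(4b^2 - 4b - 48) + (-8b + 32)
  4b^2 - 4b - 48 = (-(1/2)b - 3/2)(-8b + 32) + (0)
Last nonzero remainder: -8b + 32. Dividing through by -8 gives the monic gcd b - 4.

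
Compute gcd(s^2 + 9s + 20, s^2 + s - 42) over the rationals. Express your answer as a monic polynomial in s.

1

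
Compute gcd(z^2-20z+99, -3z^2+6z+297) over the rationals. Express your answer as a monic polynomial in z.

z-11

Repeated division with remainder:
  z^2-20z+99 = (-1/3)(-3z^2+6z+297) + (-18z+198)
  -3z^2+6z+297 = ((1/6)z+3/2)(-18z+198) + (0)
Last nonzero remainder: -18z+198. Dividing through by -18 gives the monic gcd z-11.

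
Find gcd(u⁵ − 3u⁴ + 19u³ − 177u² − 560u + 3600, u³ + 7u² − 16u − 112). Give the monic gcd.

u² − 16

Euclidean algorithm in ℚ[u]:
  u⁵ − 3u⁴ + 19u³ − 177u² − 560u + 3600 = (u² − 10u + 105)(u³ + 7u² − 16u − 112) + (−960u² + 15360)
  u³ + 7u² − 16u − 112 = (−(1/960)u − 7/960)(−960u² + 15360) + (0)
Last nonzero remainder: −960u² + 15360. Dividing through by −960 gives the monic gcd u² − 16.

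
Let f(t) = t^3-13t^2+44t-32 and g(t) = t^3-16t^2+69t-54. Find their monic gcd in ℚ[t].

t-1

Euclidean algorithm in ℚ[t]:
  t^3-13t^2+44t-32 = (t^3-16t^2+69t-54) + (3t^2-25t+22)
  t^3-16t^2+69t-54 = ((1/3)t-23/9)(3t^2-25t+22) + (-(20/9)t+20/9)
  3t^2-25t+22 = (-(27/20)t+99/10)(-(20/9)t+20/9) + (0)
Last nonzero remainder: -(20/9)t+20/9. Dividing through by -20/9 gives the monic gcd t-1.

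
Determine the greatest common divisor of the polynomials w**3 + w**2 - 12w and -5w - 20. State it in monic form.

w + 4

Apply the Euclidean algorithm:
  w**3 + w**2 - 12w = (-(1/5)w**2 + (3/5)w)(-5w - 20) + (0)
Last nonzero remainder: -5w - 20. Dividing through by -5 gives the monic gcd w + 4.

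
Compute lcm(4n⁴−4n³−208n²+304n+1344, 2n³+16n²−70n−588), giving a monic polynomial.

Apply the Euclidean algorithm:
  4n⁴−4n³−208n²+304n+1344 = (2n−18)(2n³+16n²−70n−588) + (220n²+220n−9240)
  2n³+16n²−70n−588 = ((1/110)n+7/110)(220n²+220n−9240) + (0)
Last nonzero remainder: 220n²+220n−9240. Dividing through by 220 gives the monic gcd n²+n−42.
Then lcm(f, g) = f·g / gcd(f, g); expanding and making the result monic gives the answer.

n⁵+6n⁴−59n³−288n²+868n+2352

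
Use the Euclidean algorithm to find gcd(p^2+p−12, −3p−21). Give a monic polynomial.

By polynomial division,
  p^2+p−12 = (−(1/3)p+2)(−3p−21) + (30)
  −3p−21 = (−(1/10)p−7/10)(30) + (0)
The last nonzero remainder is the constant 30, so the polynomials are coprime and gcd = 1.

1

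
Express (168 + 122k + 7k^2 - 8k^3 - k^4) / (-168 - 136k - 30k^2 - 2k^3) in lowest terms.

Euclidean algorithm in ℚ[k]:
  -k^4 - 8k^3 + 7k^2 + 122k + 168 = ((1/2)k - 7/2)(-2k^3 - 30k^2 - 136k - 168) + (-30k^2 - 270k - 420)
  -2k^3 - 30k^2 - 136k - 168 = ((1/15)k + 2/5)(-30k^2 - 270k - 420) + (0)
Last nonzero remainder: -30k^2 - 270k - 420. Dividing through by -30 gives the monic gcd k^2 + 9k + 14.
Cancel k^2 + 9k + 14 from numerator and denominator to get the reduced form.

(-12 - k + k^2)/(12 + 2k)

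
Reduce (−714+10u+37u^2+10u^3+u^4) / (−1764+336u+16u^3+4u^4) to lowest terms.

By polynomial division,
  u^4+10u^3+37u^2+10u−714 = (1/4)(4u^4+16u^3+336u−1764) + (6u^3+37u^2−74u−273)
  4u^4+16u^3+336u−1764 = ((2/3)u−13/9)(6u^3+37u^2−74u−273) + ((925/9)u^2+(3700/9)u−6475/3)
  6u^3+37u^2−74u−273 = ((54/925)u+117/925)((925/9)u^2+(3700/9)u−6475/3) + (0)
Last nonzero remainder: (925/9)u^2+(3700/9)u−6475/3. Dividing through by 925/9 gives the monic gcd u^2+4u−21.
Cancel u^2+4u−21 from numerator and denominator to get the reduced form.

(34+6u+u^2)/(84+4u^2)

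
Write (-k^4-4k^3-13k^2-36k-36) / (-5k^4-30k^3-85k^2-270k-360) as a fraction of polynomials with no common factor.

(k+2)/(5k+20)

Euclidean algorithm in ℚ[k]:
  -k^4-4k^3-13k^2-36k-36 = (1/5)(-5k^4-30k^3-85k^2-270k-360) + (2k^3+4k^2+18k+36)
  -5k^4-30k^3-85k^2-270k-360 = (-(5/2)k-10)(2k^3+4k^2+18k+36) + (0)
Last nonzero remainder: 2k^3+4k^2+18k+36. Dividing through by 2 gives the monic gcd k^3+2k^2+9k+18.
Cancel k^3+2k^2+9k+18 from numerator and denominator to get the reduced form.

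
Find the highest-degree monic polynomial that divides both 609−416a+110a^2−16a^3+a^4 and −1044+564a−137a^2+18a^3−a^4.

Apply the Euclidean algorithm:
  a^4−16a^3+110a^2−416a+609 = (−1)(−a^4+18a^3−137a^2+564a−1044) + (2a^3−27a^2+148a−435)
  −a^4+18a^3−137a^2+564a−1044 = (−(1/2)a+9/4)(2a^3−27a^2+148a−435) + (−(9/4)a^2+(27/2)a−261/4)
  2a^3−27a^2+148a−435 = (−(8/9)a+20/3)(−(9/4)a^2+(27/2)a−261/4) + (0)
Last nonzero remainder: −(9/4)a^2+(27/2)a−261/4. Dividing through by −9/4 gives the monic gcd a^2−6a+29.

29−6a+a^2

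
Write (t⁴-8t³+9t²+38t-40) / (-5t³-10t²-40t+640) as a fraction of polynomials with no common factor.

(-t³+4t²+7t-10)/(5t²+30t+160)

Euclidean algorithm in ℚ[t]:
  t⁴-8t³+9t²+38t-40 = (-(1/5)t+2)(-5t³-10t²-40t+640) + (21t²+246t-1320)
  -5t³-10t²-40t+640 = (-(5/21)t+340/147)(21t²+246t-1320) + (-(45240/49)t+180960/49)
  21t²+246t-1320 = (-(343/15080)t-539/1508)(-(45240/49)t+180960/49) + (0)
Last nonzero remainder: -(45240/49)t+180960/49. Dividing through by -45240/49 gives the monic gcd t-4.
Cancel t-4 from numerator and denominator to get the reduced form.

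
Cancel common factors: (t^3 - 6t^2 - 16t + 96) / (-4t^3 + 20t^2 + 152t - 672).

Repeated division with remainder:
  t^3 - 6t^2 - 16t + 96 = (-1/4)(-4t^3 + 20t^2 + 152t - 672) + (-t^2 + 22t - 72)
  -4t^3 + 20t^2 + 152t - 672 = (4t + 68)(-t^2 + 22t - 72) + (-1056t + 4224)
  -t^2 + 22t - 72 = ((1/1056)t - 3/176)(-1056t + 4224) + (0)
Last nonzero remainder: -1056t + 4224. Dividing through by -1056 gives the monic gcd t - 4.
Cancel t - 4 from numerator and denominator to get the reduced form.

(-t^2 + 2t + 24)/(4t^2 - 4t - 168)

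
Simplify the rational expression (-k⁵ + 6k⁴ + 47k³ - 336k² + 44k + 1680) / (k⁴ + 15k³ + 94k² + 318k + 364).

(-k³ + 15k² - 74k + 120)/(k² + 6k + 26)

Repeated division with remainder:
  -k⁵ + 6k⁴ + 47k³ - 336k² + 44k + 1680 = (-k + 21)(k⁴ + 15k³ + 94k² + 318k + 364) + (-174k³ - 1992k² - 6270k - 5964)
  k⁴ + 15k³ + 94k² + 318k + 364 = (-(1/174)k - 103/5046)(-174k³ - 1992k² - 6270k - 5964) + ((14553/841)k² + (130977/841)k + 203742/841)
  -174k³ - 1992k² - 6270k - 5964 = (-(48778/4851)k - 119422/4851)((14553/841)k² + (130977/841)k + 203742/841) + (0)
Last nonzero remainder: (14553/841)k² + (130977/841)k + 203742/841. Dividing through by 14553/841 gives the monic gcd k² + 9k + 14.
Cancel k² + 9k + 14 from numerator and denominator to get the reduced form.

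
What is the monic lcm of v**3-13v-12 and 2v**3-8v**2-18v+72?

v**4-3v**3-13v**2+27v+36

Euclidean algorithm in ℚ[v]:
  v**3-13v-12 = (1/2)(2v**3-8v**2-18v+72) + (4v**2-4v-48)
  2v**3-8v**2-18v+72 = ((1/2)v-3/2)(4v**2-4v-48) + (0)
Last nonzero remainder: 4v**2-4v-48. Dividing through by 4 gives the monic gcd v**2-v-12.
Then lcm(f, g) = f·g / gcd(f, g); expanding and making the result monic gives the answer.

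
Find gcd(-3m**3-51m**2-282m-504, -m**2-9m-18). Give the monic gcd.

Euclidean algorithm in ℚ[m]:
  -3m**3-51m**2-282m-504 = (3m+24)(-m**2-9m-18) + (-12m-72)
  -m**2-9m-18 = ((1/12)m+1/4)(-12m-72) + (0)
Last nonzero remainder: -12m-72. Dividing through by -12 gives the monic gcd m+6.

m+6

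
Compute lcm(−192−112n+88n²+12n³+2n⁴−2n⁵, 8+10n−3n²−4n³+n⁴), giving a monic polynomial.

By polynomial division,
  −2n⁵+2n⁴+12n³+88n²−112n−192 = (−2n−6)(n⁴−4n³−3n²+10n+8) + (−18n³+90n²−36n−144)
  n⁴−4n³−3n²+10n+8 = (−(1/18)n−1/18)(−18n³+90n²−36n−144) + (0)
Last nonzero remainder: −18n³+90n²−36n−144. Dividing through by −18 gives the monic gcd n³−5n²+2n+8.
Then lcm(f, g) = f·g / gcd(f, g); expanding and making the result monic gives the answer.

96+152n+12n²−50n³−7n⁴+n⁶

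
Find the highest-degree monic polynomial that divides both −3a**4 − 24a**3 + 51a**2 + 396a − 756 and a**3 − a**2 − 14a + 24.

a**2 − 5a + 6

Apply the Euclidean algorithm:
  −3a**4 − 24a**3 + 51a**2 + 396a − 756 = (−3a − 27)(a**3 − a**2 − 14a + 24) + (−18a**2 + 90a − 108)
  a**3 − a**2 − 14a + 24 = (−(1/18)a − 2/9)(−18a**2 + 90a − 108) + (0)
Last nonzero remainder: −18a**2 + 90a − 108. Dividing through by −18 gives the monic gcd a**2 − 5a + 6.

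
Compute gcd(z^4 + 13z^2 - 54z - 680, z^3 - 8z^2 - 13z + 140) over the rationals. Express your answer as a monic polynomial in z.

Apply the Euclidean algorithm:
  z^4 + 13z^2 - 54z - 680 = (z + 8)(z^3 - 8z^2 - 13z + 140) + (90z^2 - 90z - 1800)
  z^3 - 8z^2 - 13z + 140 = ((1/90)z - 7/90)(90z^2 - 90z - 1800) + (0)
Last nonzero remainder: 90z^2 - 90z - 1800. Dividing through by 90 gives the monic gcd z^2 - z - 20.

z^2 - z - 20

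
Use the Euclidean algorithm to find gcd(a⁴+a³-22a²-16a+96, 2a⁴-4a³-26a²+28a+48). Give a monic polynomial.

By polynomial division,
  a⁴+a³-22a²-16a+96 = (1/2)(2a⁴-4a³-26a²+28a+48) + (3a³-9a²-30a+72)
  2a⁴-4a³-26a²+28a+48 = ((2/3)a+2/3)(3a³-9a²-30a+72) + (0)
Last nonzero remainder: 3a³-9a²-30a+72. Dividing through by 3 gives the monic gcd a³-3a²-10a+24.

a³-3a²-10a+24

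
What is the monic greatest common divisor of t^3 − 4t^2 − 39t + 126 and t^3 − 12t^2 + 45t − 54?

t − 3

Apply the Euclidean algorithm:
  t^3 − 4t^2 − 39t + 126 = (t^3 − 12t^2 + 45t − 54) + (8t^2 − 84t + 180)
  t^3 − 12t^2 + 45t − 54 = ((1/8)t − 3/16)(8t^2 − 84t + 180) + ((27/4)t − 81/4)
  8t^2 − 84t + 180 = ((32/27)t − 80/9)((27/4)t − 81/4) + (0)
Last nonzero remainder: (27/4)t − 81/4. Dividing through by 27/4 gives the monic gcd t − 3.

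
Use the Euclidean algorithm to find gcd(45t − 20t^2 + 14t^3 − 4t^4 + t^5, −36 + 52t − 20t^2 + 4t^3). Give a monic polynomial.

9 − 4t + t^2

Apply the Euclidean algorithm:
  t^5 − 4t^4 + 14t^3 − 20t^2 + 45t = ((1/4)t^2 + (1/4)t + 3/2)(4t^3 − 20t^2 + 52t − 36) + (6t^2 − 24t + 54)
  4t^3 − 20t^2 + 52t − 36 = ((2/3)t − 2/3)(6t^2 − 24t + 54) + (0)
Last nonzero remainder: 6t^2 − 24t + 54. Dividing through by 6 gives the monic gcd t^2 − 4t + 9.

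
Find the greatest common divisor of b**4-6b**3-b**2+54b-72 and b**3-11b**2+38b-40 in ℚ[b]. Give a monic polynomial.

By polynomial division,
  b**4-6b**3-b**2+54b-72 = (b+5)(b**3-11b**2+38b-40) + (16b**2-96b+128)
  b**3-11b**2+38b-40 = ((1/16)b-5/16)(16b**2-96b+128) + (0)
Last nonzero remainder: 16b**2-96b+128. Dividing through by 16 gives the monic gcd b**2-6b+8.

b**2-6b+8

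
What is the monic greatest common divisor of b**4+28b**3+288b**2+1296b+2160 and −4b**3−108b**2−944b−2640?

b**2+16b+60

Repeated division with remainder:
  b**4+28b**3+288b**2+1296b+2160 = (−(1/4)b−1/4)(−4b**3−108b**2−944b−2640) + (25b**2+400b+1500)
  −4b**3−108b**2−944b−2640 = (−(4/25)b−44/25)(25b**2+400b+1500) + (0)
Last nonzero remainder: 25b**2+400b+1500. Dividing through by 25 gives the monic gcd b**2+16b+60.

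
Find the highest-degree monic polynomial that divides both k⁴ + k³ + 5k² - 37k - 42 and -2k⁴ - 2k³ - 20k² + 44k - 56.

k² + 3k + 14

Euclidean algorithm in ℚ[k]:
  k⁴ + k³ + 5k² - 37k - 42 = (-1/2)(-2k⁴ - 2k³ - 20k² + 44k - 56) + (-5k² - 15k - 70)
  -2k⁴ - 2k³ - 20k² + 44k - 56 = ((2/5)k² - (4/5)k + 4/5)(-5k² - 15k - 70) + (0)
Last nonzero remainder: -5k² - 15k - 70. Dividing through by -5 gives the monic gcd k² + 3k + 14.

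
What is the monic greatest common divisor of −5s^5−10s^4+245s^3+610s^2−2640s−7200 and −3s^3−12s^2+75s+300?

s^2+9s+20

By polynomial division,
  −5s^5−10s^4+245s^3+610s^2−2640s−7200 = ((5/3)s^2−(10/3)s−80/3)(−3s^3−12s^2+75s+300) + (40s^2+360s+800)
  −3s^3−12s^2+75s+300 = (−(3/40)s+3/8)(40s^2+360s+800) + (0)
Last nonzero remainder: 40s^2+360s+800. Dividing through by 40 gives the monic gcd s^2+9s+20.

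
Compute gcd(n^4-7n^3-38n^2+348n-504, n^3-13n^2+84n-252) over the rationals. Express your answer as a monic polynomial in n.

n-6

Euclidean algorithm in ℚ[n]:
  n^4-7n^3-38n^2+348n-504 = (n+6)(n^3-13n^2+84n-252) + (-44n^2+96n+1008)
  n^3-13n^2+84n-252 = (-(1/44)n+119/484)(-44n^2+96n+1008) + ((10080/121)n-60480/121)
  -44n^2+96n+1008 = (-(1331/2520)n-121/60)((10080/121)n-60480/121) + (0)
Last nonzero remainder: (10080/121)n-60480/121. Dividing through by 10080/121 gives the monic gcd n-6.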